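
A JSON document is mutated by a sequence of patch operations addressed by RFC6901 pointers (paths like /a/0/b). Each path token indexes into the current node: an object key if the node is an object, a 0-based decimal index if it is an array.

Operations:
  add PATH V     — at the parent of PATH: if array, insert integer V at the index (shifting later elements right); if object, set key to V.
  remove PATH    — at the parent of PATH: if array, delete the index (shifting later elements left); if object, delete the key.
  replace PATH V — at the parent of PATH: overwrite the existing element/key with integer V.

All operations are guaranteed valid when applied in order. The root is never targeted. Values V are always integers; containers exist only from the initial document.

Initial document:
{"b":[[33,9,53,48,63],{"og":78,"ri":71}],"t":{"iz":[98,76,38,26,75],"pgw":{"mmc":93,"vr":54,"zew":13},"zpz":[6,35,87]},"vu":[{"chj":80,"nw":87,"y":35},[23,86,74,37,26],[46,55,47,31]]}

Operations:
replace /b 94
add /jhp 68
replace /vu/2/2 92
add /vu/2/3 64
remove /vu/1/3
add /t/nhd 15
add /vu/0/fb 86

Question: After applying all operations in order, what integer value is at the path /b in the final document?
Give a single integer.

Answer: 94

Derivation:
After op 1 (replace /b 94): {"b":94,"t":{"iz":[98,76,38,26,75],"pgw":{"mmc":93,"vr":54,"zew":13},"zpz":[6,35,87]},"vu":[{"chj":80,"nw":87,"y":35},[23,86,74,37,26],[46,55,47,31]]}
After op 2 (add /jhp 68): {"b":94,"jhp":68,"t":{"iz":[98,76,38,26,75],"pgw":{"mmc":93,"vr":54,"zew":13},"zpz":[6,35,87]},"vu":[{"chj":80,"nw":87,"y":35},[23,86,74,37,26],[46,55,47,31]]}
After op 3 (replace /vu/2/2 92): {"b":94,"jhp":68,"t":{"iz":[98,76,38,26,75],"pgw":{"mmc":93,"vr":54,"zew":13},"zpz":[6,35,87]},"vu":[{"chj":80,"nw":87,"y":35},[23,86,74,37,26],[46,55,92,31]]}
After op 4 (add /vu/2/3 64): {"b":94,"jhp":68,"t":{"iz":[98,76,38,26,75],"pgw":{"mmc":93,"vr":54,"zew":13},"zpz":[6,35,87]},"vu":[{"chj":80,"nw":87,"y":35},[23,86,74,37,26],[46,55,92,64,31]]}
After op 5 (remove /vu/1/3): {"b":94,"jhp":68,"t":{"iz":[98,76,38,26,75],"pgw":{"mmc":93,"vr":54,"zew":13},"zpz":[6,35,87]},"vu":[{"chj":80,"nw":87,"y":35},[23,86,74,26],[46,55,92,64,31]]}
After op 6 (add /t/nhd 15): {"b":94,"jhp":68,"t":{"iz":[98,76,38,26,75],"nhd":15,"pgw":{"mmc":93,"vr":54,"zew":13},"zpz":[6,35,87]},"vu":[{"chj":80,"nw":87,"y":35},[23,86,74,26],[46,55,92,64,31]]}
After op 7 (add /vu/0/fb 86): {"b":94,"jhp":68,"t":{"iz":[98,76,38,26,75],"nhd":15,"pgw":{"mmc":93,"vr":54,"zew":13},"zpz":[6,35,87]},"vu":[{"chj":80,"fb":86,"nw":87,"y":35},[23,86,74,26],[46,55,92,64,31]]}
Value at /b: 94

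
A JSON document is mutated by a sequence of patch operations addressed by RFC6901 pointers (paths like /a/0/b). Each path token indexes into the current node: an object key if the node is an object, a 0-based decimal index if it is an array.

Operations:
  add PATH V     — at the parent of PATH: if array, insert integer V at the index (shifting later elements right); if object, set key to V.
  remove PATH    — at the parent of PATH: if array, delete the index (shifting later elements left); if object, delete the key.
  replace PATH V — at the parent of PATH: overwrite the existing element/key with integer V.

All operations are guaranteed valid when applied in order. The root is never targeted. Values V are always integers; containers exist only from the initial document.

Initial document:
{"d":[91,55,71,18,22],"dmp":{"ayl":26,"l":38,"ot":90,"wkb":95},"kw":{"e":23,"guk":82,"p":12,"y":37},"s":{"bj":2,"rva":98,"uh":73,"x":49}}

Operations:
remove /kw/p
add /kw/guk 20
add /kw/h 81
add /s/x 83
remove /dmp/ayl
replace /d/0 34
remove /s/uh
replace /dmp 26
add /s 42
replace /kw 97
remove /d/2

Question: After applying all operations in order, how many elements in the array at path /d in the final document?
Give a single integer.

Answer: 4

Derivation:
After op 1 (remove /kw/p): {"d":[91,55,71,18,22],"dmp":{"ayl":26,"l":38,"ot":90,"wkb":95},"kw":{"e":23,"guk":82,"y":37},"s":{"bj":2,"rva":98,"uh":73,"x":49}}
After op 2 (add /kw/guk 20): {"d":[91,55,71,18,22],"dmp":{"ayl":26,"l":38,"ot":90,"wkb":95},"kw":{"e":23,"guk":20,"y":37},"s":{"bj":2,"rva":98,"uh":73,"x":49}}
After op 3 (add /kw/h 81): {"d":[91,55,71,18,22],"dmp":{"ayl":26,"l":38,"ot":90,"wkb":95},"kw":{"e":23,"guk":20,"h":81,"y":37},"s":{"bj":2,"rva":98,"uh":73,"x":49}}
After op 4 (add /s/x 83): {"d":[91,55,71,18,22],"dmp":{"ayl":26,"l":38,"ot":90,"wkb":95},"kw":{"e":23,"guk":20,"h":81,"y":37},"s":{"bj":2,"rva":98,"uh":73,"x":83}}
After op 5 (remove /dmp/ayl): {"d":[91,55,71,18,22],"dmp":{"l":38,"ot":90,"wkb":95},"kw":{"e":23,"guk":20,"h":81,"y":37},"s":{"bj":2,"rva":98,"uh":73,"x":83}}
After op 6 (replace /d/0 34): {"d":[34,55,71,18,22],"dmp":{"l":38,"ot":90,"wkb":95},"kw":{"e":23,"guk":20,"h":81,"y":37},"s":{"bj":2,"rva":98,"uh":73,"x":83}}
After op 7 (remove /s/uh): {"d":[34,55,71,18,22],"dmp":{"l":38,"ot":90,"wkb":95},"kw":{"e":23,"guk":20,"h":81,"y":37},"s":{"bj":2,"rva":98,"x":83}}
After op 8 (replace /dmp 26): {"d":[34,55,71,18,22],"dmp":26,"kw":{"e":23,"guk":20,"h":81,"y":37},"s":{"bj":2,"rva":98,"x":83}}
After op 9 (add /s 42): {"d":[34,55,71,18,22],"dmp":26,"kw":{"e":23,"guk":20,"h":81,"y":37},"s":42}
After op 10 (replace /kw 97): {"d":[34,55,71,18,22],"dmp":26,"kw":97,"s":42}
After op 11 (remove /d/2): {"d":[34,55,18,22],"dmp":26,"kw":97,"s":42}
Size at path /d: 4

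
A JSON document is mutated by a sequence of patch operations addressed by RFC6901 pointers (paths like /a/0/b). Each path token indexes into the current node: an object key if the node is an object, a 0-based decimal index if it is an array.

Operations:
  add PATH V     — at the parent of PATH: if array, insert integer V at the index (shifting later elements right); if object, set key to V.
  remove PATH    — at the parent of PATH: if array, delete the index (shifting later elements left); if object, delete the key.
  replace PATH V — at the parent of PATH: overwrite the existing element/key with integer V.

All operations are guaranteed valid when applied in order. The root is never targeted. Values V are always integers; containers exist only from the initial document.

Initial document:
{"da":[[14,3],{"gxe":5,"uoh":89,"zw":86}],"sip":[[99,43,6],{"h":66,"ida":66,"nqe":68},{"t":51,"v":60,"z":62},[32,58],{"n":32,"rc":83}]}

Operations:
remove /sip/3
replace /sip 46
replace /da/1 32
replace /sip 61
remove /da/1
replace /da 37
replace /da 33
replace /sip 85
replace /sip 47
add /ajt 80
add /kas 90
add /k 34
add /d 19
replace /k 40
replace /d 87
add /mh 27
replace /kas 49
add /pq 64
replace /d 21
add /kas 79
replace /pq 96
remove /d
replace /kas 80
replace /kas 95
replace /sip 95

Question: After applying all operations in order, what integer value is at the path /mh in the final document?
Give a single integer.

After op 1 (remove /sip/3): {"da":[[14,3],{"gxe":5,"uoh":89,"zw":86}],"sip":[[99,43,6],{"h":66,"ida":66,"nqe":68},{"t":51,"v":60,"z":62},{"n":32,"rc":83}]}
After op 2 (replace /sip 46): {"da":[[14,3],{"gxe":5,"uoh":89,"zw":86}],"sip":46}
After op 3 (replace /da/1 32): {"da":[[14,3],32],"sip":46}
After op 4 (replace /sip 61): {"da":[[14,3],32],"sip":61}
After op 5 (remove /da/1): {"da":[[14,3]],"sip":61}
After op 6 (replace /da 37): {"da":37,"sip":61}
After op 7 (replace /da 33): {"da":33,"sip":61}
After op 8 (replace /sip 85): {"da":33,"sip":85}
After op 9 (replace /sip 47): {"da":33,"sip":47}
After op 10 (add /ajt 80): {"ajt":80,"da":33,"sip":47}
After op 11 (add /kas 90): {"ajt":80,"da":33,"kas":90,"sip":47}
After op 12 (add /k 34): {"ajt":80,"da":33,"k":34,"kas":90,"sip":47}
After op 13 (add /d 19): {"ajt":80,"d":19,"da":33,"k":34,"kas":90,"sip":47}
After op 14 (replace /k 40): {"ajt":80,"d":19,"da":33,"k":40,"kas":90,"sip":47}
After op 15 (replace /d 87): {"ajt":80,"d":87,"da":33,"k":40,"kas":90,"sip":47}
After op 16 (add /mh 27): {"ajt":80,"d":87,"da":33,"k":40,"kas":90,"mh":27,"sip":47}
After op 17 (replace /kas 49): {"ajt":80,"d":87,"da":33,"k":40,"kas":49,"mh":27,"sip":47}
After op 18 (add /pq 64): {"ajt":80,"d":87,"da":33,"k":40,"kas":49,"mh":27,"pq":64,"sip":47}
After op 19 (replace /d 21): {"ajt":80,"d":21,"da":33,"k":40,"kas":49,"mh":27,"pq":64,"sip":47}
After op 20 (add /kas 79): {"ajt":80,"d":21,"da":33,"k":40,"kas":79,"mh":27,"pq":64,"sip":47}
After op 21 (replace /pq 96): {"ajt":80,"d":21,"da":33,"k":40,"kas":79,"mh":27,"pq":96,"sip":47}
After op 22 (remove /d): {"ajt":80,"da":33,"k":40,"kas":79,"mh":27,"pq":96,"sip":47}
After op 23 (replace /kas 80): {"ajt":80,"da":33,"k":40,"kas":80,"mh":27,"pq":96,"sip":47}
After op 24 (replace /kas 95): {"ajt":80,"da":33,"k":40,"kas":95,"mh":27,"pq":96,"sip":47}
After op 25 (replace /sip 95): {"ajt":80,"da":33,"k":40,"kas":95,"mh":27,"pq":96,"sip":95}
Value at /mh: 27

Answer: 27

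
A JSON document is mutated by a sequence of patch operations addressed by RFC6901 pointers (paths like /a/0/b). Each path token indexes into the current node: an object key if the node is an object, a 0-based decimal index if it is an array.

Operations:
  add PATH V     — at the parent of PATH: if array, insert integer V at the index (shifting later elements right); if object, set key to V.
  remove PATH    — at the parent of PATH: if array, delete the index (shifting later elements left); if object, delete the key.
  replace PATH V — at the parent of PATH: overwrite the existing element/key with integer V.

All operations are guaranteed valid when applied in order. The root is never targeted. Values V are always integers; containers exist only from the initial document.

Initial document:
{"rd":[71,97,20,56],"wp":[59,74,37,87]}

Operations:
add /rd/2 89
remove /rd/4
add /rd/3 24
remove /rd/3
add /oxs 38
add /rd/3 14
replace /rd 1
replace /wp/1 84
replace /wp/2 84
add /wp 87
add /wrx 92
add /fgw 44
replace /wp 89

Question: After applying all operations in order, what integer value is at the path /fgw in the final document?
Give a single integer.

Answer: 44

Derivation:
After op 1 (add /rd/2 89): {"rd":[71,97,89,20,56],"wp":[59,74,37,87]}
After op 2 (remove /rd/4): {"rd":[71,97,89,20],"wp":[59,74,37,87]}
After op 3 (add /rd/3 24): {"rd":[71,97,89,24,20],"wp":[59,74,37,87]}
After op 4 (remove /rd/3): {"rd":[71,97,89,20],"wp":[59,74,37,87]}
After op 5 (add /oxs 38): {"oxs":38,"rd":[71,97,89,20],"wp":[59,74,37,87]}
After op 6 (add /rd/3 14): {"oxs":38,"rd":[71,97,89,14,20],"wp":[59,74,37,87]}
After op 7 (replace /rd 1): {"oxs":38,"rd":1,"wp":[59,74,37,87]}
After op 8 (replace /wp/1 84): {"oxs":38,"rd":1,"wp":[59,84,37,87]}
After op 9 (replace /wp/2 84): {"oxs":38,"rd":1,"wp":[59,84,84,87]}
After op 10 (add /wp 87): {"oxs":38,"rd":1,"wp":87}
After op 11 (add /wrx 92): {"oxs":38,"rd":1,"wp":87,"wrx":92}
After op 12 (add /fgw 44): {"fgw":44,"oxs":38,"rd":1,"wp":87,"wrx":92}
After op 13 (replace /wp 89): {"fgw":44,"oxs":38,"rd":1,"wp":89,"wrx":92}
Value at /fgw: 44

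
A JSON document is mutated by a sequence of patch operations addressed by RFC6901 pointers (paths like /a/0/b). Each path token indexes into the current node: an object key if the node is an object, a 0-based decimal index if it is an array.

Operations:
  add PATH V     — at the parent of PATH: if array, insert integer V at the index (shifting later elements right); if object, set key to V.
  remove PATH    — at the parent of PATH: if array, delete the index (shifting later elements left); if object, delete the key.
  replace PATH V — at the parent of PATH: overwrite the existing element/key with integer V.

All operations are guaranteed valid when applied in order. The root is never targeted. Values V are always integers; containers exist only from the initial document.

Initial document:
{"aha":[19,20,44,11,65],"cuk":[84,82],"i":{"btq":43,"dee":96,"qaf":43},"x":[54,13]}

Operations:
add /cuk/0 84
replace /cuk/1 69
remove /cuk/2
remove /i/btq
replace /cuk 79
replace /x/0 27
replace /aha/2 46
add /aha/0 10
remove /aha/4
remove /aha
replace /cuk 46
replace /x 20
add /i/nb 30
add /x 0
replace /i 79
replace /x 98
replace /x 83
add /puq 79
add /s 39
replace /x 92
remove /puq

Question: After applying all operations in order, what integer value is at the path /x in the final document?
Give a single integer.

After op 1 (add /cuk/0 84): {"aha":[19,20,44,11,65],"cuk":[84,84,82],"i":{"btq":43,"dee":96,"qaf":43},"x":[54,13]}
After op 2 (replace /cuk/1 69): {"aha":[19,20,44,11,65],"cuk":[84,69,82],"i":{"btq":43,"dee":96,"qaf":43},"x":[54,13]}
After op 3 (remove /cuk/2): {"aha":[19,20,44,11,65],"cuk":[84,69],"i":{"btq":43,"dee":96,"qaf":43},"x":[54,13]}
After op 4 (remove /i/btq): {"aha":[19,20,44,11,65],"cuk":[84,69],"i":{"dee":96,"qaf":43},"x":[54,13]}
After op 5 (replace /cuk 79): {"aha":[19,20,44,11,65],"cuk":79,"i":{"dee":96,"qaf":43},"x":[54,13]}
After op 6 (replace /x/0 27): {"aha":[19,20,44,11,65],"cuk":79,"i":{"dee":96,"qaf":43},"x":[27,13]}
After op 7 (replace /aha/2 46): {"aha":[19,20,46,11,65],"cuk":79,"i":{"dee":96,"qaf":43},"x":[27,13]}
After op 8 (add /aha/0 10): {"aha":[10,19,20,46,11,65],"cuk":79,"i":{"dee":96,"qaf":43},"x":[27,13]}
After op 9 (remove /aha/4): {"aha":[10,19,20,46,65],"cuk":79,"i":{"dee":96,"qaf":43},"x":[27,13]}
After op 10 (remove /aha): {"cuk":79,"i":{"dee":96,"qaf":43},"x":[27,13]}
After op 11 (replace /cuk 46): {"cuk":46,"i":{"dee":96,"qaf":43},"x":[27,13]}
After op 12 (replace /x 20): {"cuk":46,"i":{"dee":96,"qaf":43},"x":20}
After op 13 (add /i/nb 30): {"cuk":46,"i":{"dee":96,"nb":30,"qaf":43},"x":20}
After op 14 (add /x 0): {"cuk":46,"i":{"dee":96,"nb":30,"qaf":43},"x":0}
After op 15 (replace /i 79): {"cuk":46,"i":79,"x":0}
After op 16 (replace /x 98): {"cuk":46,"i":79,"x":98}
After op 17 (replace /x 83): {"cuk":46,"i":79,"x":83}
After op 18 (add /puq 79): {"cuk":46,"i":79,"puq":79,"x":83}
After op 19 (add /s 39): {"cuk":46,"i":79,"puq":79,"s":39,"x":83}
After op 20 (replace /x 92): {"cuk":46,"i":79,"puq":79,"s":39,"x":92}
After op 21 (remove /puq): {"cuk":46,"i":79,"s":39,"x":92}
Value at /x: 92

Answer: 92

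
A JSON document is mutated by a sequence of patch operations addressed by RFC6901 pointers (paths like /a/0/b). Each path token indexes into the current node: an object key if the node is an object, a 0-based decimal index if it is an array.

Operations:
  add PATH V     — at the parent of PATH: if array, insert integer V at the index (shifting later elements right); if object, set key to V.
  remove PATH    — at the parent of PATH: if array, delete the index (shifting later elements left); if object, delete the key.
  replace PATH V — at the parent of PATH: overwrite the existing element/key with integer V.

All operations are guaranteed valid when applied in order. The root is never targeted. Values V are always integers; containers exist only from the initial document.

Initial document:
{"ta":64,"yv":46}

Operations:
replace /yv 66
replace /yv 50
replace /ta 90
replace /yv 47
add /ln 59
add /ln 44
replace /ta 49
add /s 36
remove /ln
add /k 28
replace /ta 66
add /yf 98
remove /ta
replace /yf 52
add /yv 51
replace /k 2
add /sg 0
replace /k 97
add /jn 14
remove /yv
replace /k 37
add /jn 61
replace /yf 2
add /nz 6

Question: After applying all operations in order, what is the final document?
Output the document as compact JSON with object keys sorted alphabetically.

After op 1 (replace /yv 66): {"ta":64,"yv":66}
After op 2 (replace /yv 50): {"ta":64,"yv":50}
After op 3 (replace /ta 90): {"ta":90,"yv":50}
After op 4 (replace /yv 47): {"ta":90,"yv":47}
After op 5 (add /ln 59): {"ln":59,"ta":90,"yv":47}
After op 6 (add /ln 44): {"ln":44,"ta":90,"yv":47}
After op 7 (replace /ta 49): {"ln":44,"ta":49,"yv":47}
After op 8 (add /s 36): {"ln":44,"s":36,"ta":49,"yv":47}
After op 9 (remove /ln): {"s":36,"ta":49,"yv":47}
After op 10 (add /k 28): {"k":28,"s":36,"ta":49,"yv":47}
After op 11 (replace /ta 66): {"k":28,"s":36,"ta":66,"yv":47}
After op 12 (add /yf 98): {"k":28,"s":36,"ta":66,"yf":98,"yv":47}
After op 13 (remove /ta): {"k":28,"s":36,"yf":98,"yv":47}
After op 14 (replace /yf 52): {"k":28,"s":36,"yf":52,"yv":47}
After op 15 (add /yv 51): {"k":28,"s":36,"yf":52,"yv":51}
After op 16 (replace /k 2): {"k":2,"s":36,"yf":52,"yv":51}
After op 17 (add /sg 0): {"k":2,"s":36,"sg":0,"yf":52,"yv":51}
After op 18 (replace /k 97): {"k":97,"s":36,"sg":0,"yf":52,"yv":51}
After op 19 (add /jn 14): {"jn":14,"k":97,"s":36,"sg":0,"yf":52,"yv":51}
After op 20 (remove /yv): {"jn":14,"k":97,"s":36,"sg":0,"yf":52}
After op 21 (replace /k 37): {"jn":14,"k":37,"s":36,"sg":0,"yf":52}
After op 22 (add /jn 61): {"jn":61,"k":37,"s":36,"sg":0,"yf":52}
After op 23 (replace /yf 2): {"jn":61,"k":37,"s":36,"sg":0,"yf":2}
After op 24 (add /nz 6): {"jn":61,"k":37,"nz":6,"s":36,"sg":0,"yf":2}

Answer: {"jn":61,"k":37,"nz":6,"s":36,"sg":0,"yf":2}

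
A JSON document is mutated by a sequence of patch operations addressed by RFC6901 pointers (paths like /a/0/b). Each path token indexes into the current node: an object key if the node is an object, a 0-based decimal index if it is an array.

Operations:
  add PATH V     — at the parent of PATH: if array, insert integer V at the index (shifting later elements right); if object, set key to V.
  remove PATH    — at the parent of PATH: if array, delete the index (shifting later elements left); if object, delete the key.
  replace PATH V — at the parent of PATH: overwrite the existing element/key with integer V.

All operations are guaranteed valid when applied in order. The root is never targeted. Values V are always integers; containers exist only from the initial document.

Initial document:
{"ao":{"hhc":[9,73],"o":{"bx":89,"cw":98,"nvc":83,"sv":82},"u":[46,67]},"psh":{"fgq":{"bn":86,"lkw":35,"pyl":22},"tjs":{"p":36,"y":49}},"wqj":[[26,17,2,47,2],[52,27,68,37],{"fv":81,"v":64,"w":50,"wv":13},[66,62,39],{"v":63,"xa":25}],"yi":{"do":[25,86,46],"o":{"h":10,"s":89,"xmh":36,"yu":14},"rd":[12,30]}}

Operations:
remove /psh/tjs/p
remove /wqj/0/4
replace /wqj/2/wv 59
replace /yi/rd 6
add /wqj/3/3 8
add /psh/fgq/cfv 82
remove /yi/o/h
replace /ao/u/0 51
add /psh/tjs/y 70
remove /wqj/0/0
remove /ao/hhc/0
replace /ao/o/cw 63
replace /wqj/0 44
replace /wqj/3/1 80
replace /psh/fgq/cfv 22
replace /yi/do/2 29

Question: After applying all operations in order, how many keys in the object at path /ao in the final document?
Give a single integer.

Answer: 3

Derivation:
After op 1 (remove /psh/tjs/p): {"ao":{"hhc":[9,73],"o":{"bx":89,"cw":98,"nvc":83,"sv":82},"u":[46,67]},"psh":{"fgq":{"bn":86,"lkw":35,"pyl":22},"tjs":{"y":49}},"wqj":[[26,17,2,47,2],[52,27,68,37],{"fv":81,"v":64,"w":50,"wv":13},[66,62,39],{"v":63,"xa":25}],"yi":{"do":[25,86,46],"o":{"h":10,"s":89,"xmh":36,"yu":14},"rd":[12,30]}}
After op 2 (remove /wqj/0/4): {"ao":{"hhc":[9,73],"o":{"bx":89,"cw":98,"nvc":83,"sv":82},"u":[46,67]},"psh":{"fgq":{"bn":86,"lkw":35,"pyl":22},"tjs":{"y":49}},"wqj":[[26,17,2,47],[52,27,68,37],{"fv":81,"v":64,"w":50,"wv":13},[66,62,39],{"v":63,"xa":25}],"yi":{"do":[25,86,46],"o":{"h":10,"s":89,"xmh":36,"yu":14},"rd":[12,30]}}
After op 3 (replace /wqj/2/wv 59): {"ao":{"hhc":[9,73],"o":{"bx":89,"cw":98,"nvc":83,"sv":82},"u":[46,67]},"psh":{"fgq":{"bn":86,"lkw":35,"pyl":22},"tjs":{"y":49}},"wqj":[[26,17,2,47],[52,27,68,37],{"fv":81,"v":64,"w":50,"wv":59},[66,62,39],{"v":63,"xa":25}],"yi":{"do":[25,86,46],"o":{"h":10,"s":89,"xmh":36,"yu":14},"rd":[12,30]}}
After op 4 (replace /yi/rd 6): {"ao":{"hhc":[9,73],"o":{"bx":89,"cw":98,"nvc":83,"sv":82},"u":[46,67]},"psh":{"fgq":{"bn":86,"lkw":35,"pyl":22},"tjs":{"y":49}},"wqj":[[26,17,2,47],[52,27,68,37],{"fv":81,"v":64,"w":50,"wv":59},[66,62,39],{"v":63,"xa":25}],"yi":{"do":[25,86,46],"o":{"h":10,"s":89,"xmh":36,"yu":14},"rd":6}}
After op 5 (add /wqj/3/3 8): {"ao":{"hhc":[9,73],"o":{"bx":89,"cw":98,"nvc":83,"sv":82},"u":[46,67]},"psh":{"fgq":{"bn":86,"lkw":35,"pyl":22},"tjs":{"y":49}},"wqj":[[26,17,2,47],[52,27,68,37],{"fv":81,"v":64,"w":50,"wv":59},[66,62,39,8],{"v":63,"xa":25}],"yi":{"do":[25,86,46],"o":{"h":10,"s":89,"xmh":36,"yu":14},"rd":6}}
After op 6 (add /psh/fgq/cfv 82): {"ao":{"hhc":[9,73],"o":{"bx":89,"cw":98,"nvc":83,"sv":82},"u":[46,67]},"psh":{"fgq":{"bn":86,"cfv":82,"lkw":35,"pyl":22},"tjs":{"y":49}},"wqj":[[26,17,2,47],[52,27,68,37],{"fv":81,"v":64,"w":50,"wv":59},[66,62,39,8],{"v":63,"xa":25}],"yi":{"do":[25,86,46],"o":{"h":10,"s":89,"xmh":36,"yu":14},"rd":6}}
After op 7 (remove /yi/o/h): {"ao":{"hhc":[9,73],"o":{"bx":89,"cw":98,"nvc":83,"sv":82},"u":[46,67]},"psh":{"fgq":{"bn":86,"cfv":82,"lkw":35,"pyl":22},"tjs":{"y":49}},"wqj":[[26,17,2,47],[52,27,68,37],{"fv":81,"v":64,"w":50,"wv":59},[66,62,39,8],{"v":63,"xa":25}],"yi":{"do":[25,86,46],"o":{"s":89,"xmh":36,"yu":14},"rd":6}}
After op 8 (replace /ao/u/0 51): {"ao":{"hhc":[9,73],"o":{"bx":89,"cw":98,"nvc":83,"sv":82},"u":[51,67]},"psh":{"fgq":{"bn":86,"cfv":82,"lkw":35,"pyl":22},"tjs":{"y":49}},"wqj":[[26,17,2,47],[52,27,68,37],{"fv":81,"v":64,"w":50,"wv":59},[66,62,39,8],{"v":63,"xa":25}],"yi":{"do":[25,86,46],"o":{"s":89,"xmh":36,"yu":14},"rd":6}}
After op 9 (add /psh/tjs/y 70): {"ao":{"hhc":[9,73],"o":{"bx":89,"cw":98,"nvc":83,"sv":82},"u":[51,67]},"psh":{"fgq":{"bn":86,"cfv":82,"lkw":35,"pyl":22},"tjs":{"y":70}},"wqj":[[26,17,2,47],[52,27,68,37],{"fv":81,"v":64,"w":50,"wv":59},[66,62,39,8],{"v":63,"xa":25}],"yi":{"do":[25,86,46],"o":{"s":89,"xmh":36,"yu":14},"rd":6}}
After op 10 (remove /wqj/0/0): {"ao":{"hhc":[9,73],"o":{"bx":89,"cw":98,"nvc":83,"sv":82},"u":[51,67]},"psh":{"fgq":{"bn":86,"cfv":82,"lkw":35,"pyl":22},"tjs":{"y":70}},"wqj":[[17,2,47],[52,27,68,37],{"fv":81,"v":64,"w":50,"wv":59},[66,62,39,8],{"v":63,"xa":25}],"yi":{"do":[25,86,46],"o":{"s":89,"xmh":36,"yu":14},"rd":6}}
After op 11 (remove /ao/hhc/0): {"ao":{"hhc":[73],"o":{"bx":89,"cw":98,"nvc":83,"sv":82},"u":[51,67]},"psh":{"fgq":{"bn":86,"cfv":82,"lkw":35,"pyl":22},"tjs":{"y":70}},"wqj":[[17,2,47],[52,27,68,37],{"fv":81,"v":64,"w":50,"wv":59},[66,62,39,8],{"v":63,"xa":25}],"yi":{"do":[25,86,46],"o":{"s":89,"xmh":36,"yu":14},"rd":6}}
After op 12 (replace /ao/o/cw 63): {"ao":{"hhc":[73],"o":{"bx":89,"cw":63,"nvc":83,"sv":82},"u":[51,67]},"psh":{"fgq":{"bn":86,"cfv":82,"lkw":35,"pyl":22},"tjs":{"y":70}},"wqj":[[17,2,47],[52,27,68,37],{"fv":81,"v":64,"w":50,"wv":59},[66,62,39,8],{"v":63,"xa":25}],"yi":{"do":[25,86,46],"o":{"s":89,"xmh":36,"yu":14},"rd":6}}
After op 13 (replace /wqj/0 44): {"ao":{"hhc":[73],"o":{"bx":89,"cw":63,"nvc":83,"sv":82},"u":[51,67]},"psh":{"fgq":{"bn":86,"cfv":82,"lkw":35,"pyl":22},"tjs":{"y":70}},"wqj":[44,[52,27,68,37],{"fv":81,"v":64,"w":50,"wv":59},[66,62,39,8],{"v":63,"xa":25}],"yi":{"do":[25,86,46],"o":{"s":89,"xmh":36,"yu":14},"rd":6}}
After op 14 (replace /wqj/3/1 80): {"ao":{"hhc":[73],"o":{"bx":89,"cw":63,"nvc":83,"sv":82},"u":[51,67]},"psh":{"fgq":{"bn":86,"cfv":82,"lkw":35,"pyl":22},"tjs":{"y":70}},"wqj":[44,[52,27,68,37],{"fv":81,"v":64,"w":50,"wv":59},[66,80,39,8],{"v":63,"xa":25}],"yi":{"do":[25,86,46],"o":{"s":89,"xmh":36,"yu":14},"rd":6}}
After op 15 (replace /psh/fgq/cfv 22): {"ao":{"hhc":[73],"o":{"bx":89,"cw":63,"nvc":83,"sv":82},"u":[51,67]},"psh":{"fgq":{"bn":86,"cfv":22,"lkw":35,"pyl":22},"tjs":{"y":70}},"wqj":[44,[52,27,68,37],{"fv":81,"v":64,"w":50,"wv":59},[66,80,39,8],{"v":63,"xa":25}],"yi":{"do":[25,86,46],"o":{"s":89,"xmh":36,"yu":14},"rd":6}}
After op 16 (replace /yi/do/2 29): {"ao":{"hhc":[73],"o":{"bx":89,"cw":63,"nvc":83,"sv":82},"u":[51,67]},"psh":{"fgq":{"bn":86,"cfv":22,"lkw":35,"pyl":22},"tjs":{"y":70}},"wqj":[44,[52,27,68,37],{"fv":81,"v":64,"w":50,"wv":59},[66,80,39,8],{"v":63,"xa":25}],"yi":{"do":[25,86,29],"o":{"s":89,"xmh":36,"yu":14},"rd":6}}
Size at path /ao: 3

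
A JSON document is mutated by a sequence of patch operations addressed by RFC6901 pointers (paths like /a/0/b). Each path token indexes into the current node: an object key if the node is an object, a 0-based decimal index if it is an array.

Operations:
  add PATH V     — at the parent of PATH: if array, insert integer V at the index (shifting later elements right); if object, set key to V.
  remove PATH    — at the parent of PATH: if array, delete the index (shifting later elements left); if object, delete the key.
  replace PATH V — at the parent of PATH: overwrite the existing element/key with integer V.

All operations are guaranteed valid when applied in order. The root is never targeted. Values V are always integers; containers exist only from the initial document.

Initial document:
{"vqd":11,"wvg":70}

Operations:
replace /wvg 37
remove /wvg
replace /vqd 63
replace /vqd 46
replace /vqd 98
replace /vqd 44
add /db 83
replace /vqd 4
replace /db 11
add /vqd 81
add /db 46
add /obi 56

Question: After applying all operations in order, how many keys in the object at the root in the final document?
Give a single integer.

Answer: 3

Derivation:
After op 1 (replace /wvg 37): {"vqd":11,"wvg":37}
After op 2 (remove /wvg): {"vqd":11}
After op 3 (replace /vqd 63): {"vqd":63}
After op 4 (replace /vqd 46): {"vqd":46}
After op 5 (replace /vqd 98): {"vqd":98}
After op 6 (replace /vqd 44): {"vqd":44}
After op 7 (add /db 83): {"db":83,"vqd":44}
After op 8 (replace /vqd 4): {"db":83,"vqd":4}
After op 9 (replace /db 11): {"db":11,"vqd":4}
After op 10 (add /vqd 81): {"db":11,"vqd":81}
After op 11 (add /db 46): {"db":46,"vqd":81}
After op 12 (add /obi 56): {"db":46,"obi":56,"vqd":81}
Size at the root: 3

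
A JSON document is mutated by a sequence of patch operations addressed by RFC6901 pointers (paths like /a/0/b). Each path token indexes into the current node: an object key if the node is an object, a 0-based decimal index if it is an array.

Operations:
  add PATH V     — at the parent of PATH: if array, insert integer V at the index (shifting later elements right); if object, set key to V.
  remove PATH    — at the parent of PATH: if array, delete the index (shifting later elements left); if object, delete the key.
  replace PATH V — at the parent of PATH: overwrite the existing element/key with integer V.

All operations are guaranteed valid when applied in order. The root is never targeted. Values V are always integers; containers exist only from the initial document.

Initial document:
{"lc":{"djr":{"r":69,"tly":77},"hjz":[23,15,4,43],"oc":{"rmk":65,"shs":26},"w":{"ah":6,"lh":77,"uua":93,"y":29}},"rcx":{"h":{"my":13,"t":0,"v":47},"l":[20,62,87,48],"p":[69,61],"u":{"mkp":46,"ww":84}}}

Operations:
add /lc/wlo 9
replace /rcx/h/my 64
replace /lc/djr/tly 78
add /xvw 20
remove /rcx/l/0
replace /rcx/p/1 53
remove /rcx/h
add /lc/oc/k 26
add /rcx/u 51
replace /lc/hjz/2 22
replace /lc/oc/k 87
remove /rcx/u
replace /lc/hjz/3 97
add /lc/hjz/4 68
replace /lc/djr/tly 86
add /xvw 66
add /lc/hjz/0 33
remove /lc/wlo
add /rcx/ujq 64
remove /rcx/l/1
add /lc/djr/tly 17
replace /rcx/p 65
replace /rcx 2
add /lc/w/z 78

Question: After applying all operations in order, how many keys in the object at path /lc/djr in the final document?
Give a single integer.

After op 1 (add /lc/wlo 9): {"lc":{"djr":{"r":69,"tly":77},"hjz":[23,15,4,43],"oc":{"rmk":65,"shs":26},"w":{"ah":6,"lh":77,"uua":93,"y":29},"wlo":9},"rcx":{"h":{"my":13,"t":0,"v":47},"l":[20,62,87,48],"p":[69,61],"u":{"mkp":46,"ww":84}}}
After op 2 (replace /rcx/h/my 64): {"lc":{"djr":{"r":69,"tly":77},"hjz":[23,15,4,43],"oc":{"rmk":65,"shs":26},"w":{"ah":6,"lh":77,"uua":93,"y":29},"wlo":9},"rcx":{"h":{"my":64,"t":0,"v":47},"l":[20,62,87,48],"p":[69,61],"u":{"mkp":46,"ww":84}}}
After op 3 (replace /lc/djr/tly 78): {"lc":{"djr":{"r":69,"tly":78},"hjz":[23,15,4,43],"oc":{"rmk":65,"shs":26},"w":{"ah":6,"lh":77,"uua":93,"y":29},"wlo":9},"rcx":{"h":{"my":64,"t":0,"v":47},"l":[20,62,87,48],"p":[69,61],"u":{"mkp":46,"ww":84}}}
After op 4 (add /xvw 20): {"lc":{"djr":{"r":69,"tly":78},"hjz":[23,15,4,43],"oc":{"rmk":65,"shs":26},"w":{"ah":6,"lh":77,"uua":93,"y":29},"wlo":9},"rcx":{"h":{"my":64,"t":0,"v":47},"l":[20,62,87,48],"p":[69,61],"u":{"mkp":46,"ww":84}},"xvw":20}
After op 5 (remove /rcx/l/0): {"lc":{"djr":{"r":69,"tly":78},"hjz":[23,15,4,43],"oc":{"rmk":65,"shs":26},"w":{"ah":6,"lh":77,"uua":93,"y":29},"wlo":9},"rcx":{"h":{"my":64,"t":0,"v":47},"l":[62,87,48],"p":[69,61],"u":{"mkp":46,"ww":84}},"xvw":20}
After op 6 (replace /rcx/p/1 53): {"lc":{"djr":{"r":69,"tly":78},"hjz":[23,15,4,43],"oc":{"rmk":65,"shs":26},"w":{"ah":6,"lh":77,"uua":93,"y":29},"wlo":9},"rcx":{"h":{"my":64,"t":0,"v":47},"l":[62,87,48],"p":[69,53],"u":{"mkp":46,"ww":84}},"xvw":20}
After op 7 (remove /rcx/h): {"lc":{"djr":{"r":69,"tly":78},"hjz":[23,15,4,43],"oc":{"rmk":65,"shs":26},"w":{"ah":6,"lh":77,"uua":93,"y":29},"wlo":9},"rcx":{"l":[62,87,48],"p":[69,53],"u":{"mkp":46,"ww":84}},"xvw":20}
After op 8 (add /lc/oc/k 26): {"lc":{"djr":{"r":69,"tly":78},"hjz":[23,15,4,43],"oc":{"k":26,"rmk":65,"shs":26},"w":{"ah":6,"lh":77,"uua":93,"y":29},"wlo":9},"rcx":{"l":[62,87,48],"p":[69,53],"u":{"mkp":46,"ww":84}},"xvw":20}
After op 9 (add /rcx/u 51): {"lc":{"djr":{"r":69,"tly":78},"hjz":[23,15,4,43],"oc":{"k":26,"rmk":65,"shs":26},"w":{"ah":6,"lh":77,"uua":93,"y":29},"wlo":9},"rcx":{"l":[62,87,48],"p":[69,53],"u":51},"xvw":20}
After op 10 (replace /lc/hjz/2 22): {"lc":{"djr":{"r":69,"tly":78},"hjz":[23,15,22,43],"oc":{"k":26,"rmk":65,"shs":26},"w":{"ah":6,"lh":77,"uua":93,"y":29},"wlo":9},"rcx":{"l":[62,87,48],"p":[69,53],"u":51},"xvw":20}
After op 11 (replace /lc/oc/k 87): {"lc":{"djr":{"r":69,"tly":78},"hjz":[23,15,22,43],"oc":{"k":87,"rmk":65,"shs":26},"w":{"ah":6,"lh":77,"uua":93,"y":29},"wlo":9},"rcx":{"l":[62,87,48],"p":[69,53],"u":51},"xvw":20}
After op 12 (remove /rcx/u): {"lc":{"djr":{"r":69,"tly":78},"hjz":[23,15,22,43],"oc":{"k":87,"rmk":65,"shs":26},"w":{"ah":6,"lh":77,"uua":93,"y":29},"wlo":9},"rcx":{"l":[62,87,48],"p":[69,53]},"xvw":20}
After op 13 (replace /lc/hjz/3 97): {"lc":{"djr":{"r":69,"tly":78},"hjz":[23,15,22,97],"oc":{"k":87,"rmk":65,"shs":26},"w":{"ah":6,"lh":77,"uua":93,"y":29},"wlo":9},"rcx":{"l":[62,87,48],"p":[69,53]},"xvw":20}
After op 14 (add /lc/hjz/4 68): {"lc":{"djr":{"r":69,"tly":78},"hjz":[23,15,22,97,68],"oc":{"k":87,"rmk":65,"shs":26},"w":{"ah":6,"lh":77,"uua":93,"y":29},"wlo":9},"rcx":{"l":[62,87,48],"p":[69,53]},"xvw":20}
After op 15 (replace /lc/djr/tly 86): {"lc":{"djr":{"r":69,"tly":86},"hjz":[23,15,22,97,68],"oc":{"k":87,"rmk":65,"shs":26},"w":{"ah":6,"lh":77,"uua":93,"y":29},"wlo":9},"rcx":{"l":[62,87,48],"p":[69,53]},"xvw":20}
After op 16 (add /xvw 66): {"lc":{"djr":{"r":69,"tly":86},"hjz":[23,15,22,97,68],"oc":{"k":87,"rmk":65,"shs":26},"w":{"ah":6,"lh":77,"uua":93,"y":29},"wlo":9},"rcx":{"l":[62,87,48],"p":[69,53]},"xvw":66}
After op 17 (add /lc/hjz/0 33): {"lc":{"djr":{"r":69,"tly":86},"hjz":[33,23,15,22,97,68],"oc":{"k":87,"rmk":65,"shs":26},"w":{"ah":6,"lh":77,"uua":93,"y":29},"wlo":9},"rcx":{"l":[62,87,48],"p":[69,53]},"xvw":66}
After op 18 (remove /lc/wlo): {"lc":{"djr":{"r":69,"tly":86},"hjz":[33,23,15,22,97,68],"oc":{"k":87,"rmk":65,"shs":26},"w":{"ah":6,"lh":77,"uua":93,"y":29}},"rcx":{"l":[62,87,48],"p":[69,53]},"xvw":66}
After op 19 (add /rcx/ujq 64): {"lc":{"djr":{"r":69,"tly":86},"hjz":[33,23,15,22,97,68],"oc":{"k":87,"rmk":65,"shs":26},"w":{"ah":6,"lh":77,"uua":93,"y":29}},"rcx":{"l":[62,87,48],"p":[69,53],"ujq":64},"xvw":66}
After op 20 (remove /rcx/l/1): {"lc":{"djr":{"r":69,"tly":86},"hjz":[33,23,15,22,97,68],"oc":{"k":87,"rmk":65,"shs":26},"w":{"ah":6,"lh":77,"uua":93,"y":29}},"rcx":{"l":[62,48],"p":[69,53],"ujq":64},"xvw":66}
After op 21 (add /lc/djr/tly 17): {"lc":{"djr":{"r":69,"tly":17},"hjz":[33,23,15,22,97,68],"oc":{"k":87,"rmk":65,"shs":26},"w":{"ah":6,"lh":77,"uua":93,"y":29}},"rcx":{"l":[62,48],"p":[69,53],"ujq":64},"xvw":66}
After op 22 (replace /rcx/p 65): {"lc":{"djr":{"r":69,"tly":17},"hjz":[33,23,15,22,97,68],"oc":{"k":87,"rmk":65,"shs":26},"w":{"ah":6,"lh":77,"uua":93,"y":29}},"rcx":{"l":[62,48],"p":65,"ujq":64},"xvw":66}
After op 23 (replace /rcx 2): {"lc":{"djr":{"r":69,"tly":17},"hjz":[33,23,15,22,97,68],"oc":{"k":87,"rmk":65,"shs":26},"w":{"ah":6,"lh":77,"uua":93,"y":29}},"rcx":2,"xvw":66}
After op 24 (add /lc/w/z 78): {"lc":{"djr":{"r":69,"tly":17},"hjz":[33,23,15,22,97,68],"oc":{"k":87,"rmk":65,"shs":26},"w":{"ah":6,"lh":77,"uua":93,"y":29,"z":78}},"rcx":2,"xvw":66}
Size at path /lc/djr: 2

Answer: 2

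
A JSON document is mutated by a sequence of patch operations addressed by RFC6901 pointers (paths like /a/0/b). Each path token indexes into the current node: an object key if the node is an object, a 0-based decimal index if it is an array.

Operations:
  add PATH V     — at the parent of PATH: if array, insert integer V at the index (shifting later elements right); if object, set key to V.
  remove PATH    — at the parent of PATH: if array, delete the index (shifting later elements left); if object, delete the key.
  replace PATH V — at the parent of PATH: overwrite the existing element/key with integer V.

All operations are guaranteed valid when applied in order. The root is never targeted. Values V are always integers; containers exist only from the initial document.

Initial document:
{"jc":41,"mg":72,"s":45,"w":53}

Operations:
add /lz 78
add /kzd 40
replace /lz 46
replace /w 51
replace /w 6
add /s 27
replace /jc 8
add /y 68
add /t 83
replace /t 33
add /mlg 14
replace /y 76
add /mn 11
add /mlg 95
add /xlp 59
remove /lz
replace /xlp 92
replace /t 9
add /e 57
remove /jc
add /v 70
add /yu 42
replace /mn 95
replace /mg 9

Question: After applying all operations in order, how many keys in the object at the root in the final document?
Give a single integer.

After op 1 (add /lz 78): {"jc":41,"lz":78,"mg":72,"s":45,"w":53}
After op 2 (add /kzd 40): {"jc":41,"kzd":40,"lz":78,"mg":72,"s":45,"w":53}
After op 3 (replace /lz 46): {"jc":41,"kzd":40,"lz":46,"mg":72,"s":45,"w":53}
After op 4 (replace /w 51): {"jc":41,"kzd":40,"lz":46,"mg":72,"s":45,"w":51}
After op 5 (replace /w 6): {"jc":41,"kzd":40,"lz":46,"mg":72,"s":45,"w":6}
After op 6 (add /s 27): {"jc":41,"kzd":40,"lz":46,"mg":72,"s":27,"w":6}
After op 7 (replace /jc 8): {"jc":8,"kzd":40,"lz":46,"mg":72,"s":27,"w":6}
After op 8 (add /y 68): {"jc":8,"kzd":40,"lz":46,"mg":72,"s":27,"w":6,"y":68}
After op 9 (add /t 83): {"jc":8,"kzd":40,"lz":46,"mg":72,"s":27,"t":83,"w":6,"y":68}
After op 10 (replace /t 33): {"jc":8,"kzd":40,"lz":46,"mg":72,"s":27,"t":33,"w":6,"y":68}
After op 11 (add /mlg 14): {"jc":8,"kzd":40,"lz":46,"mg":72,"mlg":14,"s":27,"t":33,"w":6,"y":68}
After op 12 (replace /y 76): {"jc":8,"kzd":40,"lz":46,"mg":72,"mlg":14,"s":27,"t":33,"w":6,"y":76}
After op 13 (add /mn 11): {"jc":8,"kzd":40,"lz":46,"mg":72,"mlg":14,"mn":11,"s":27,"t":33,"w":6,"y":76}
After op 14 (add /mlg 95): {"jc":8,"kzd":40,"lz":46,"mg":72,"mlg":95,"mn":11,"s":27,"t":33,"w":6,"y":76}
After op 15 (add /xlp 59): {"jc":8,"kzd":40,"lz":46,"mg":72,"mlg":95,"mn":11,"s":27,"t":33,"w":6,"xlp":59,"y":76}
After op 16 (remove /lz): {"jc":8,"kzd":40,"mg":72,"mlg":95,"mn":11,"s":27,"t":33,"w":6,"xlp":59,"y":76}
After op 17 (replace /xlp 92): {"jc":8,"kzd":40,"mg":72,"mlg":95,"mn":11,"s":27,"t":33,"w":6,"xlp":92,"y":76}
After op 18 (replace /t 9): {"jc":8,"kzd":40,"mg":72,"mlg":95,"mn":11,"s":27,"t":9,"w":6,"xlp":92,"y":76}
After op 19 (add /e 57): {"e":57,"jc":8,"kzd":40,"mg":72,"mlg":95,"mn":11,"s":27,"t":9,"w":6,"xlp":92,"y":76}
After op 20 (remove /jc): {"e":57,"kzd":40,"mg":72,"mlg":95,"mn":11,"s":27,"t":9,"w":6,"xlp":92,"y":76}
After op 21 (add /v 70): {"e":57,"kzd":40,"mg":72,"mlg":95,"mn":11,"s":27,"t":9,"v":70,"w":6,"xlp":92,"y":76}
After op 22 (add /yu 42): {"e":57,"kzd":40,"mg":72,"mlg":95,"mn":11,"s":27,"t":9,"v":70,"w":6,"xlp":92,"y":76,"yu":42}
After op 23 (replace /mn 95): {"e":57,"kzd":40,"mg":72,"mlg":95,"mn":95,"s":27,"t":9,"v":70,"w":6,"xlp":92,"y":76,"yu":42}
After op 24 (replace /mg 9): {"e":57,"kzd":40,"mg":9,"mlg":95,"mn":95,"s":27,"t":9,"v":70,"w":6,"xlp":92,"y":76,"yu":42}
Size at the root: 12

Answer: 12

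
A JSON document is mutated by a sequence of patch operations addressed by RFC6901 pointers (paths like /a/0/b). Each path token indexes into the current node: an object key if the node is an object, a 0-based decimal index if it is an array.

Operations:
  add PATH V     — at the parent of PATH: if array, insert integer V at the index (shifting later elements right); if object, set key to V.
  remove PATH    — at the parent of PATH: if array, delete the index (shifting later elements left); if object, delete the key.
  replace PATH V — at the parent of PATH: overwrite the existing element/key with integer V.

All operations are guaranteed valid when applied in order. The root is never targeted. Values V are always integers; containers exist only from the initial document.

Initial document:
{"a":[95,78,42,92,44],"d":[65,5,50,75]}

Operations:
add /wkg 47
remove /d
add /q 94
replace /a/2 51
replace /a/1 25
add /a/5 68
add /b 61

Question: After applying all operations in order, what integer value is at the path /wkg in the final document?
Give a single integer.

After op 1 (add /wkg 47): {"a":[95,78,42,92,44],"d":[65,5,50,75],"wkg":47}
After op 2 (remove /d): {"a":[95,78,42,92,44],"wkg":47}
After op 3 (add /q 94): {"a":[95,78,42,92,44],"q":94,"wkg":47}
After op 4 (replace /a/2 51): {"a":[95,78,51,92,44],"q":94,"wkg":47}
After op 5 (replace /a/1 25): {"a":[95,25,51,92,44],"q":94,"wkg":47}
After op 6 (add /a/5 68): {"a":[95,25,51,92,44,68],"q":94,"wkg":47}
After op 7 (add /b 61): {"a":[95,25,51,92,44,68],"b":61,"q":94,"wkg":47}
Value at /wkg: 47

Answer: 47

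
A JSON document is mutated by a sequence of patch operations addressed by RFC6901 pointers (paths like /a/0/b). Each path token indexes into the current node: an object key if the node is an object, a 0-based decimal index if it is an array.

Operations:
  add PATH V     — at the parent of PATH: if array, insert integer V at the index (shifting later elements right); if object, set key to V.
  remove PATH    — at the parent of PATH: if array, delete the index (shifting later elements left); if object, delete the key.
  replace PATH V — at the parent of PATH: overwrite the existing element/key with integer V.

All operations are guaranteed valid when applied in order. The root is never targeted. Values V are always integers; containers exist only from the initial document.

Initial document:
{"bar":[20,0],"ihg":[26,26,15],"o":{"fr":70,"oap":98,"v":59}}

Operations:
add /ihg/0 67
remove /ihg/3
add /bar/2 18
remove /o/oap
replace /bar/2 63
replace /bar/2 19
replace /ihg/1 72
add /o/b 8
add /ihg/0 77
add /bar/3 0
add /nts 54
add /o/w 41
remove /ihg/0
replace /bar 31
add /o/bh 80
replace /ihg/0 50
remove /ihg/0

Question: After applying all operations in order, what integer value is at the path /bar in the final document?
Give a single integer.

Answer: 31

Derivation:
After op 1 (add /ihg/0 67): {"bar":[20,0],"ihg":[67,26,26,15],"o":{"fr":70,"oap":98,"v":59}}
After op 2 (remove /ihg/3): {"bar":[20,0],"ihg":[67,26,26],"o":{"fr":70,"oap":98,"v":59}}
After op 3 (add /bar/2 18): {"bar":[20,0,18],"ihg":[67,26,26],"o":{"fr":70,"oap":98,"v":59}}
After op 4 (remove /o/oap): {"bar":[20,0,18],"ihg":[67,26,26],"o":{"fr":70,"v":59}}
After op 5 (replace /bar/2 63): {"bar":[20,0,63],"ihg":[67,26,26],"o":{"fr":70,"v":59}}
After op 6 (replace /bar/2 19): {"bar":[20,0,19],"ihg":[67,26,26],"o":{"fr":70,"v":59}}
After op 7 (replace /ihg/1 72): {"bar":[20,0,19],"ihg":[67,72,26],"o":{"fr":70,"v":59}}
After op 8 (add /o/b 8): {"bar":[20,0,19],"ihg":[67,72,26],"o":{"b":8,"fr":70,"v":59}}
After op 9 (add /ihg/0 77): {"bar":[20,0,19],"ihg":[77,67,72,26],"o":{"b":8,"fr":70,"v":59}}
After op 10 (add /bar/3 0): {"bar":[20,0,19,0],"ihg":[77,67,72,26],"o":{"b":8,"fr":70,"v":59}}
After op 11 (add /nts 54): {"bar":[20,0,19,0],"ihg":[77,67,72,26],"nts":54,"o":{"b":8,"fr":70,"v":59}}
After op 12 (add /o/w 41): {"bar":[20,0,19,0],"ihg":[77,67,72,26],"nts":54,"o":{"b":8,"fr":70,"v":59,"w":41}}
After op 13 (remove /ihg/0): {"bar":[20,0,19,0],"ihg":[67,72,26],"nts":54,"o":{"b":8,"fr":70,"v":59,"w":41}}
After op 14 (replace /bar 31): {"bar":31,"ihg":[67,72,26],"nts":54,"o":{"b":8,"fr":70,"v":59,"w":41}}
After op 15 (add /o/bh 80): {"bar":31,"ihg":[67,72,26],"nts":54,"o":{"b":8,"bh":80,"fr":70,"v":59,"w":41}}
After op 16 (replace /ihg/0 50): {"bar":31,"ihg":[50,72,26],"nts":54,"o":{"b":8,"bh":80,"fr":70,"v":59,"w":41}}
After op 17 (remove /ihg/0): {"bar":31,"ihg":[72,26],"nts":54,"o":{"b":8,"bh":80,"fr":70,"v":59,"w":41}}
Value at /bar: 31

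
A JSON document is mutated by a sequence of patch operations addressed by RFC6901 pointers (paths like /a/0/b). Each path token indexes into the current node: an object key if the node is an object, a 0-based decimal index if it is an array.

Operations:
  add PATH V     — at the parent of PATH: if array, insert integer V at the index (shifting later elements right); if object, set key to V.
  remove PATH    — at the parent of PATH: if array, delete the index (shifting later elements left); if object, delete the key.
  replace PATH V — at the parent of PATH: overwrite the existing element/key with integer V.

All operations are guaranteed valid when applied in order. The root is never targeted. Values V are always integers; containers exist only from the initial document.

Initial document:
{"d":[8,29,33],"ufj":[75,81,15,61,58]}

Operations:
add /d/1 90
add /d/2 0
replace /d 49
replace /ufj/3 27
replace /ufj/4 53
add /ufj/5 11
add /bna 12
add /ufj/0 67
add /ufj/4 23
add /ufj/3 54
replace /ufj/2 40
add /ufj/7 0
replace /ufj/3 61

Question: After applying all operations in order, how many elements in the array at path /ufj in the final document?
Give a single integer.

Answer: 10

Derivation:
After op 1 (add /d/1 90): {"d":[8,90,29,33],"ufj":[75,81,15,61,58]}
After op 2 (add /d/2 0): {"d":[8,90,0,29,33],"ufj":[75,81,15,61,58]}
After op 3 (replace /d 49): {"d":49,"ufj":[75,81,15,61,58]}
After op 4 (replace /ufj/3 27): {"d":49,"ufj":[75,81,15,27,58]}
After op 5 (replace /ufj/4 53): {"d":49,"ufj":[75,81,15,27,53]}
After op 6 (add /ufj/5 11): {"d":49,"ufj":[75,81,15,27,53,11]}
After op 7 (add /bna 12): {"bna":12,"d":49,"ufj":[75,81,15,27,53,11]}
After op 8 (add /ufj/0 67): {"bna":12,"d":49,"ufj":[67,75,81,15,27,53,11]}
After op 9 (add /ufj/4 23): {"bna":12,"d":49,"ufj":[67,75,81,15,23,27,53,11]}
After op 10 (add /ufj/3 54): {"bna":12,"d":49,"ufj":[67,75,81,54,15,23,27,53,11]}
After op 11 (replace /ufj/2 40): {"bna":12,"d":49,"ufj":[67,75,40,54,15,23,27,53,11]}
After op 12 (add /ufj/7 0): {"bna":12,"d":49,"ufj":[67,75,40,54,15,23,27,0,53,11]}
After op 13 (replace /ufj/3 61): {"bna":12,"d":49,"ufj":[67,75,40,61,15,23,27,0,53,11]}
Size at path /ufj: 10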